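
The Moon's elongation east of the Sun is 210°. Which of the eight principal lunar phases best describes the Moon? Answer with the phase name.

The waning gibbous sector spans roughly 202°–248°; 210° falls inside it.

waning gibbous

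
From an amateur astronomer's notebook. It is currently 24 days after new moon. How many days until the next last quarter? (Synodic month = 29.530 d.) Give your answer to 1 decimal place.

27.7 days

Last quarter is 0.75 of the way through the cycle: age 0.75 × 29.530 = 22.148 d.
Already past this cycle's last quarter; the next is at 22.148 + 29.530 = 51.678 d, so 51.678 − 24 = 27.678 days.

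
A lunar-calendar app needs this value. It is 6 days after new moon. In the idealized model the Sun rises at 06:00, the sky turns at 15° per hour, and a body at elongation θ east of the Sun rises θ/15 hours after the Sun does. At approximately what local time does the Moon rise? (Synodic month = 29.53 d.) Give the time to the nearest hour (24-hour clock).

Phase angle: θ = 360°·(6 d)/(29.53 d) = 73.1°.
The Moon trails the Sun by θ/15 = 73.1/15 ≈ 4.88 hours.
06:00 + 4.88 h ≈ 10:53 → 11:00 to the nearest hour.

11:00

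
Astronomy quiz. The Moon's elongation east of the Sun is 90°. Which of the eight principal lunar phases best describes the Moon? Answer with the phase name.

first quarter

90° lies in the first quarter sector of the 8-phase cycle.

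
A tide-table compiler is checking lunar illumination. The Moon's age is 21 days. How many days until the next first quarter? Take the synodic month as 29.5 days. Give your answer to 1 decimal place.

First quarter is 0.25 of the way through the cycle: age 0.25 × 29.5 = 7.375 d.
This lunation's first quarter (7.375 d) has passed, so add one period: 36.875 − 21 = 15.875 days.

15.9 days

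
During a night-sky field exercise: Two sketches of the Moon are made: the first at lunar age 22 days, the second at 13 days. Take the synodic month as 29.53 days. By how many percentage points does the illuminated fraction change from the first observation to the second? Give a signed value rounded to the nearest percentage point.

+45 pp

θ₁ = 360° × 22/29.53 = 268.2°, f₁ = (1 − cos θ₁)/2 = 0.516.
θ₂ = 360° × 13/29.53 = 158.5°, f₂ = (1 − cos θ₂)/2 = 0.965.
Change = f₂ − f₁ = +0.449 → +45 percentage points.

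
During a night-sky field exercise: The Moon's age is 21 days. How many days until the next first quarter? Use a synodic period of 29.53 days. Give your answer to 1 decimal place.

First quarter occurs at elongation 90°, i.e. at age 29.53 × 90/360 = 7.383 d.
This lunation's first quarter (7.383 d) has passed, so add one period: 36.913 − 21 = 15.913 days.

15.9 days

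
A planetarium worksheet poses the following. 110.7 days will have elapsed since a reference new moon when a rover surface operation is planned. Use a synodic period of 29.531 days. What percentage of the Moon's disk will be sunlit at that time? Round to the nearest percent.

50%

Reduce mod P: 110.7 − 3×29.531 = 22.11 d into the current lunation.
Elongation θ = 360° × 22.11/29.531 ≈ 269.5°.
cos 269.5° = (-0.009), so f = (1 − (-0.009))/2 = 0.504, so 50%.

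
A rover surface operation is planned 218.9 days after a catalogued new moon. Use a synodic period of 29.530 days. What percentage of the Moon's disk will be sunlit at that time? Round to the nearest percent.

93%

218.9 d spans 7 complete synodic months (7 × 29.530 = 206.71 d) plus 12.19 d.
Phase angle: θ = 360°·(12.19 d)/(29.530 d) = 148.6°.
cos 148.6° = (-0.854), so f = (1 − (-0.854))/2 = 0.927, so 93%.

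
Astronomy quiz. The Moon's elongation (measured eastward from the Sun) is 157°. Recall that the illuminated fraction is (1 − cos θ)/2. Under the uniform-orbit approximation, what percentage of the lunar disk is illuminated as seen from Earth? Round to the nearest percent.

96%

Half-versine of 157°: (1 − (-0.921))/2 = 0.960, i.e. 96%.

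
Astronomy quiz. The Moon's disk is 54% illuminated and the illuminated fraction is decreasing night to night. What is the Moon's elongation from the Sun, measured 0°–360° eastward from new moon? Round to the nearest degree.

265°

Invert f = (1 − cos θ)/2 to get cos θ = 1 − 2(0.54) = -0.080, hence θ₀ = arccos -0.080 = 94.6°.
A waning Moon lies in 180°–360°, so θ = 360° − 94.6° = 265.4°.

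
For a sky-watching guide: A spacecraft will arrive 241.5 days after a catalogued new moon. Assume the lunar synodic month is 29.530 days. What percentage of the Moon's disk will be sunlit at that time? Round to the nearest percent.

241.5/29.530 = 8.178 lunations, so 8 complete cycles and 5.26 d into the next.
Phase angle: θ = 360°·(5.26 d)/(29.530 d) = 64.1°.
With cos θ = 0.436, the lit fraction is (1 − 0.436)/2 ≈ 0.282, so 28%.

28%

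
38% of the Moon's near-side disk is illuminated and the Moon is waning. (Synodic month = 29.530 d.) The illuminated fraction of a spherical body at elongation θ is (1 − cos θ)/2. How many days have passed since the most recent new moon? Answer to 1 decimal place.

cos θ = 1 − 2f = 0.240, giving a principal value of 76.1°.
Since the Moon is past full (waning), take the reflex angle: θ = 360° − 76.1° = 283.9°.
At 360°/29.530 d per day, 283.9° corresponds to 23.29 days.

23.3 days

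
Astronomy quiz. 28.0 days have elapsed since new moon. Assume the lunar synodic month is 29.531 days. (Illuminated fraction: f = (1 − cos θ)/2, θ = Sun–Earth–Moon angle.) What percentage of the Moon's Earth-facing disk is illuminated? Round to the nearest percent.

3%

Phase angle: θ = 360°·(28.0 d)/(29.531 d) = 341.3°.
cos 341.3° = 0.947, so f = (1 − 0.947)/2 = 0.026, so 3%.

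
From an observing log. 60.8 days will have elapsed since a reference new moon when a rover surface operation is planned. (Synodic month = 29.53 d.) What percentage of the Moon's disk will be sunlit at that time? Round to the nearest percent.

3%

Reduce mod P: 60.8 − 2×29.53 = 1.74 d into the current lunation.
The Moon has covered 1.74/29.53 of its cycle, so θ ≈ 360° × 1.74/29.53 = 21.2°.
Illuminated fraction = (1 − cos 21.2°)/2 = (1 − 0.932)/2 ≈ 0.034, so 3%.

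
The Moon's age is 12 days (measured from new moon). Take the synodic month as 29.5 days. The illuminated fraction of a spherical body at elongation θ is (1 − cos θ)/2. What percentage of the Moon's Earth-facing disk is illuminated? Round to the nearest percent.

Phase angle: θ = 360°·(12 d)/(29.5 d) = 146.4°.
cos 146.4° = (-0.833), so f = (1 − (-0.833))/2 = 0.917, so 92%.

92%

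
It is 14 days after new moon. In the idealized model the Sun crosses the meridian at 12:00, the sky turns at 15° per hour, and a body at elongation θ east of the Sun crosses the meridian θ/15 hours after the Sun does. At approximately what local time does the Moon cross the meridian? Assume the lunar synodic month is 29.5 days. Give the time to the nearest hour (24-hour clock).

Elongation θ = 360° × 14/29.5 ≈ 170.8°.
Delay after the Sun = 170.8° / (15°/h) ≈ 11.39 h.
12:00 + 11.39 h ≈ 23:23 → 23:00 to the nearest hour.

23:00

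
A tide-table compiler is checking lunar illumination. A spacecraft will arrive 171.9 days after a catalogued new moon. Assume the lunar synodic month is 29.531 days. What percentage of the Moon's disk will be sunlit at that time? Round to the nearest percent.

171.9 d spans 5 complete synodic months (5 × 29.531 = 147.66 d) plus 24.25 d.
Phase angle: θ = 360°·(24.25 d)/(29.531 d) = 295.6°.
With cos θ = 0.431, the lit fraction is (1 − 0.431)/2 ≈ 0.284, so 28%.

28%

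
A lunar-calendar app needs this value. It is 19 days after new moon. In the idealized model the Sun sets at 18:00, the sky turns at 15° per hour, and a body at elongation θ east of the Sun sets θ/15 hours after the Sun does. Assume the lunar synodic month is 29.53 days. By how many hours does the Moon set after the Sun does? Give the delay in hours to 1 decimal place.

15.4 h

Elongation θ = 360° × 19/29.53 ≈ 231.6°.
Delay after the Sun = 231.6° / (15°/h) ≈ 15.44 h.
So the Moon sets 15.44 h after the Sun.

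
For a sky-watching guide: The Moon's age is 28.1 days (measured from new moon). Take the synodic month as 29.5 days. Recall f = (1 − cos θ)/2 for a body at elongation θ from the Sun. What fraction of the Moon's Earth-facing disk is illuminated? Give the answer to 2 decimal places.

Elongation θ = 360° × 28.1/29.5 ≈ 342.9°.
Illuminated fraction = (1 − cos 342.9°)/2 = (1 − 0.956)/2 ≈ 0.022.

0.02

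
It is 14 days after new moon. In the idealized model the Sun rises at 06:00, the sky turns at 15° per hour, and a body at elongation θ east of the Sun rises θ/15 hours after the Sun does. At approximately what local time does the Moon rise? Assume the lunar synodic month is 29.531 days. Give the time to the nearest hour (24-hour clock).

Phase angle: θ = 360°·(14 d)/(29.531 d) = 170.7°.
Delay after the Sun = 170.7° / (15°/h) ≈ 11.38 h.
06:00 + 11.38 h ≈ 17:23 → 17:00 to the nearest hour.

17:00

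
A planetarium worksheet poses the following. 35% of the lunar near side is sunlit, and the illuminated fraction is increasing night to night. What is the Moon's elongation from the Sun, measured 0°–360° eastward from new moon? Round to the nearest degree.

From f = (1 − cos θ)/2: cos θ = 1 − 2×0.35 = 0.300; arccos → 72.5°.
The Moon is waxing (0°–180°), so θ = 72.5° directly.

73°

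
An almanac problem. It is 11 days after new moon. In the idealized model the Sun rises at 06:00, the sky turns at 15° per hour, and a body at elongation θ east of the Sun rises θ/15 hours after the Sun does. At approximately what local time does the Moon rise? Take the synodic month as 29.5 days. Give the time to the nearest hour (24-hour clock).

Elongation θ = 360° × 11/29.5 ≈ 134.2°.
The Moon trails the Sun by θ/15 = 134.2/15 ≈ 8.95 hours.
06:00 + 8.95 h ≈ 14:57 → 15:00 to the nearest hour.

15:00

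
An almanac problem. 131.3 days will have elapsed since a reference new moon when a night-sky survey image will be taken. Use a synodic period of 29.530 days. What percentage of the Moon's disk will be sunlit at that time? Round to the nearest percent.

97%

131.3/29.530 = 4.446 lunations, so 4 complete cycles and 13.18 d into the next.
Elongation θ = 360° × 13.18/29.530 ≈ 160.7°.
With cos θ = (-0.944), the lit fraction is (1 − (-0.944))/2 ≈ 0.972, so 97%.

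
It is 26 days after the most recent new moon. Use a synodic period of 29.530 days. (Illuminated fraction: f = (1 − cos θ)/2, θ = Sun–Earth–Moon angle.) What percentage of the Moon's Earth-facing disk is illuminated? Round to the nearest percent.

13%

Elongation θ = 360° × 26/29.530 ≈ 317.0°.
Illuminated fraction = (1 − cos 317.0°)/2 = (1 − 0.731)/2 ≈ 0.135, so 13%.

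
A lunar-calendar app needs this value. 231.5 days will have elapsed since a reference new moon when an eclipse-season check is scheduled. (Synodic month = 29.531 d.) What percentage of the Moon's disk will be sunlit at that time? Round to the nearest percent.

23%

Reduce mod P: 231.5 − 7×29.531 = 24.78 d into the current lunation.
The Moon has covered 24.78/29.531 of its cycle, so θ ≈ 360° × 24.78/29.531 = 302.1°.
cos 302.1° = 0.532, so f = (1 − 0.532)/2 = 0.234, so 23%.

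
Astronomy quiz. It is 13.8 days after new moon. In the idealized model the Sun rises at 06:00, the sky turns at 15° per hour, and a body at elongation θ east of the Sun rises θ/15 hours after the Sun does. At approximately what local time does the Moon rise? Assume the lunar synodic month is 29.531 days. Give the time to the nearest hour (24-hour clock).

17:00

Phase angle: θ = 360°·(13.8 d)/(29.531 d) = 168.2°.
Delay after the Sun = 168.2° / (15°/h) ≈ 11.22 h.
06:00 + 11.22 h ≈ 17:13 → 17:00 to the nearest hour.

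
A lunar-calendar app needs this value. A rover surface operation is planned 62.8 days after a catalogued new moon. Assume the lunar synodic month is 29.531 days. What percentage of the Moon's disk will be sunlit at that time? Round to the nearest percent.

62.8 d spans 2 complete synodic months (2 × 29.531 = 59.06 d) plus 3.74 d.
Elongation θ = 360° × 3.74/29.531 ≈ 45.6°.
Illuminated fraction = (1 − cos 45.6°)/2 = (1 − 0.700)/2 ≈ 0.150, so 15%.

15%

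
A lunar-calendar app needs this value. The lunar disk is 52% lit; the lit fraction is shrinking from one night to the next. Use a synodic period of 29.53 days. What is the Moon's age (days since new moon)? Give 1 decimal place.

22.0 days

Invert f = (1 − cos θ)/2 to get cos θ = 1 − 2(0.52) = -0.040, hence θ₀ = arccos -0.040 = 92.3°.
A waning Moon lies in 180°–360°, so θ = 360° − 92.3° = 267.7°.
Age = 29.53 × 267.7°/360° ≈ 21.96 days.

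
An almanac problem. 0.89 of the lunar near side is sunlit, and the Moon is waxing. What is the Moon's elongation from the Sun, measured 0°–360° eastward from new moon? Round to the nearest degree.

141°

cos θ = 1 − 2f = -0.780, giving a principal value of 141.3°.
Before full moon the principal value applies: θ = 141.3°.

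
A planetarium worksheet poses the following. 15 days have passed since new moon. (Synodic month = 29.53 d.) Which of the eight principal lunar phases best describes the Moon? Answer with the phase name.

full moon

At 15/29.53 of the cycle, θ ≈ 183° — the full moon range.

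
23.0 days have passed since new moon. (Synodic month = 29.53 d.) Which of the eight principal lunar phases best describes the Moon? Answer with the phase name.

last quarter

θ ≈ 360° × 23.0/29.53 = 280°, which falls in the last quarter sector.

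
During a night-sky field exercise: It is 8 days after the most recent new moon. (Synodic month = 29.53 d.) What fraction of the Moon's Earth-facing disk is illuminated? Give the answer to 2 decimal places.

0.57

The Moon has covered 8/29.53 of its cycle, so θ ≈ 360° × 8/29.53 = 97.5°.
With cos θ = (-0.131), the lit fraction is (1 − (-0.131))/2 ≈ 0.566.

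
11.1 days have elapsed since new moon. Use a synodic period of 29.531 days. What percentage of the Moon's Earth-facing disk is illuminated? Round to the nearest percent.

Elongation θ = 360° × 11.1/29.531 ≈ 135.3°.
Illuminated fraction = (1 − cos 135.3°)/2 = (1 − (-0.711))/2 ≈ 0.855, so 86%.

86%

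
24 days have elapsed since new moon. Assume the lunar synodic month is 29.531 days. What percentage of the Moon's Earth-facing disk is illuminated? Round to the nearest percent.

31%

Phase angle: θ = 360°·(24 d)/(29.531 d) = 292.6°.
Illuminated fraction = (1 − cos 292.6°)/2 = (1 − 0.384)/2 ≈ 0.308, so 31%.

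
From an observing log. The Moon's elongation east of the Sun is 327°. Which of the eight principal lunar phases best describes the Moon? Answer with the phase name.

The waning crescent sector spans roughly 292°–338°; 327° falls inside it.

waning crescent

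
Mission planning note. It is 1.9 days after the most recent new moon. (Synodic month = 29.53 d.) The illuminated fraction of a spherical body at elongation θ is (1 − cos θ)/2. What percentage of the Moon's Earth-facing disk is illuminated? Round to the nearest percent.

4%

Elongation θ = 360° × 1.9/29.53 ≈ 23.2°.
With cos θ = 0.919, the lit fraction is (1 − 0.919)/2 ≈ 0.040, so 4%.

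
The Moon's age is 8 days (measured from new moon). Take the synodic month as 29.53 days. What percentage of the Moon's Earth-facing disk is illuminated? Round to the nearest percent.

57%

The Moon has covered 8/29.53 of its cycle, so θ ≈ 360° × 8/29.53 = 97.5°.
Illuminated fraction = (1 − cos 97.5°)/2 = (1 − (-0.131))/2 ≈ 0.566, so 57%.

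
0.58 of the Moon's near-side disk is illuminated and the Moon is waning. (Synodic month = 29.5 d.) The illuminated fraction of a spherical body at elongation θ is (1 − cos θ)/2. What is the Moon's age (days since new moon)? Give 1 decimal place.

From f = (1 − cos θ)/2: cos θ = 1 − 2×0.58 = -0.160; arccos → 99.2°.
Waning ⇒ past full, so θ = 360° − 99.2° = 260.8°.
That fraction of the synodic month is 260.8/360 × 29.5 d ≈ 21.37 d.

21.4 days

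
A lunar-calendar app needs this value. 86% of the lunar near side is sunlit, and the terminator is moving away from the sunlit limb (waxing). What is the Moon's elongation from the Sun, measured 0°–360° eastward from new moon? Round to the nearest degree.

136°

Invert f = (1 − cos θ)/2 to get cos θ = 1 − 2(0.86) = -0.720, hence θ₀ = arccos -0.720 = 136.1°.
Before full moon the principal value applies: θ = 136.1°.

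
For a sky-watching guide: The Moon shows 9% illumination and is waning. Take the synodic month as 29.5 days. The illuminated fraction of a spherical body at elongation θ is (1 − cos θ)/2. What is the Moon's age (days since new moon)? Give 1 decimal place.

26.6 days

cos θ = 1 − 2f = 0.820, giving a principal value of 34.9°.
Waning ⇒ past full, so θ = 360° − 34.9° = 325.1°.
That fraction of the synodic month is 325.1/360 × 29.5 d ≈ 26.64 d.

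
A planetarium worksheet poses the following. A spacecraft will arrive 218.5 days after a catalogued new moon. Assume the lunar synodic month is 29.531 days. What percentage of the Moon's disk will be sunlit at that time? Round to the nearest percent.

90%

Reduce mod P: 218.5 − 7×29.531 = 11.78 d into the current lunation.
Elongation θ = 360° × 11.78/29.531 ≈ 143.6°.
With cos θ = (-0.805), the lit fraction is (1 − (-0.805))/2 ≈ 0.903, so 90%.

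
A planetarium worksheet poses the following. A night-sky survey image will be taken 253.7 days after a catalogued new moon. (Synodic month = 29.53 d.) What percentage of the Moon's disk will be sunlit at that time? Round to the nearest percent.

92%

Reduce mod P: 253.7 − 8×29.53 = 17.46 d into the current lunation.
The Moon has covered 17.46/29.53 of its cycle, so θ ≈ 360° × 17.46/29.53 = 212.9°.
Illuminated fraction = (1 − cos 212.9°)/2 = (1 − (-0.840))/2 ≈ 0.920, so 92%.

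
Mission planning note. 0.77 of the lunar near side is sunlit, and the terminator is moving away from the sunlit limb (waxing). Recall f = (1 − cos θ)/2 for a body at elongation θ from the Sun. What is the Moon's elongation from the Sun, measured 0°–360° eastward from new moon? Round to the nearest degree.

123°

cos θ = 1 − 2f = -0.540, giving a principal value of 122.7°.
Before full moon the principal value applies: θ = 122.7°.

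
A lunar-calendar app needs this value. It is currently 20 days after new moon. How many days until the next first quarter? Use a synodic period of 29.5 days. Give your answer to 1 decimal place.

16.9 days

First quarter occurs at elongation 90°, i.e. at age 29.5 × 90/360 = 7.375 d.
Already past this cycle's first quarter; the next is at 7.375 + 29.5 = 36.875 d, so 36.875 − 20 = 16.875 days.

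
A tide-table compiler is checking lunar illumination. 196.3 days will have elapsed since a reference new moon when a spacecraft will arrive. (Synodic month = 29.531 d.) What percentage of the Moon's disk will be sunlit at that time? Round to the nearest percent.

80%

Reduce mod P: 196.3 − 6×29.531 = 19.11 d into the current lunation.
Elongation θ = 360° × 19.11/29.531 ≈ 233.0°.
With cos θ = (-0.602), the lit fraction is (1 − (-0.602))/2 ≈ 0.801, so 80%.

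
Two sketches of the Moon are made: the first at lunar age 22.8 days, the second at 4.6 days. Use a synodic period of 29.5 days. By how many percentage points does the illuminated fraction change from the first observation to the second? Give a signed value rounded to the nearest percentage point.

First observation: θ = 360°·22.8/29.5 = 278.2°, so f = 0.428.
Second observation: θ = 56.1°, f = 0.221.
Δf = 0.221 − 0.428 = -0.207, i.e. -21 pp.

-21 percentage points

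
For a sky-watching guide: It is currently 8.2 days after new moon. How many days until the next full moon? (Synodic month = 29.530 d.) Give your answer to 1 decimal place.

Full moon occurs at elongation 180°, i.e. at age 29.530 × 180/360 = 14.765 d.
So 6.565 days remain (14.765 − 8.2).

6.6 days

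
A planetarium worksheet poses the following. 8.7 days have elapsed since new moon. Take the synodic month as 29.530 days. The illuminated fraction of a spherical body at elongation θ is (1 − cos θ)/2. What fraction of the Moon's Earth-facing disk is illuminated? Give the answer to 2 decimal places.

0.64

Elongation θ = 360° × 8.7/29.530 ≈ 106.1°.
With cos θ = (-0.277), the lit fraction is (1 − (-0.277))/2 ≈ 0.638.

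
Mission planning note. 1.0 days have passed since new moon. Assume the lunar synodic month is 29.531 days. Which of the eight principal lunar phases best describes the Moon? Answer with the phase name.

θ ≈ 360° × 1.0/29.531 = 12°, which falls in the new moon sector.

new moon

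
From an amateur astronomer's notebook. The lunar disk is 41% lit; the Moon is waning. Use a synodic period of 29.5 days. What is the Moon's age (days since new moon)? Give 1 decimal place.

23.0 days

From f = (1 − cos θ)/2: cos θ = 1 − 2×0.41 = 0.180; arccos → 79.6°.
Waning ⇒ past full, so θ = 360° − 79.6° = 280.4°.
That fraction of the synodic month is 280.4/360 × 29.5 d ≈ 22.97 d.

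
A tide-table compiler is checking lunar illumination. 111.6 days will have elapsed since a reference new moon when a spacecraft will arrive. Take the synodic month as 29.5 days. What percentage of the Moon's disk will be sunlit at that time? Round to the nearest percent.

111.6/29.5 = 3.783 lunations, so 3 complete cycles and 23.10 d into the next.
Phase angle: θ = 360°·(23.10 d)/(29.5 d) = 281.9°.
With cos θ = 0.206, the lit fraction is (1 − 0.206)/2 ≈ 0.397, so 40%.

40%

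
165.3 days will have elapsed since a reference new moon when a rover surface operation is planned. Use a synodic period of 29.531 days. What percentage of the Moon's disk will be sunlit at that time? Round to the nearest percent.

91%

165.3 d spans 5 complete synodic months (5 × 29.531 = 147.66 d) plus 17.65 d.
Elongation θ = 360° × 17.65/29.531 ≈ 215.1°.
Illuminated fraction = (1 − cos 215.1°)/2 = (1 − (-0.818))/2 ≈ 0.909, so 91%.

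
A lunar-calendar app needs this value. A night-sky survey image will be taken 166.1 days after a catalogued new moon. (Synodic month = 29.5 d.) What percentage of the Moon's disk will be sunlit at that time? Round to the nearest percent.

166.1/29.5 = 5.631 lunations, so 5 complete cycles and 18.60 d into the next.
The Moon has covered 18.60/29.5 of its cycle, so θ ≈ 360° × 18.60/29.5 = 227.0°.
With cos θ = (-0.682), the lit fraction is (1 − (-0.682))/2 ≈ 0.841, so 84%.

84%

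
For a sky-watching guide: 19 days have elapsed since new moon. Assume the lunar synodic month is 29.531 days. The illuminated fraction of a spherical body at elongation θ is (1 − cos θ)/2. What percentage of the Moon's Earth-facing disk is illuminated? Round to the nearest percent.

The Moon has covered 19/29.531 of its cycle, so θ ≈ 360° × 19/29.531 = 231.6°.
With cos θ = (-0.621), the lit fraction is (1 − (-0.621))/2 ≈ 0.810, so 81%.

81%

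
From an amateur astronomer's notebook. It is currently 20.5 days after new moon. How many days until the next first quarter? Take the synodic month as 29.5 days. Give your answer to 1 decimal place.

First quarter is 0.25 of the way through the cycle: age 0.25 × 29.5 = 7.375 d.
Already past this cycle's first quarter; the next is at 7.375 + 29.5 = 36.875 d, so 36.875 − 20.5 = 16.375 days.

16.4 days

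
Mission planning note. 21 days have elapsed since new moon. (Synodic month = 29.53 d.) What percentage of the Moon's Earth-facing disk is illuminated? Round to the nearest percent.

The Moon has covered 21/29.53 of its cycle, so θ ≈ 360° × 21/29.53 = 256.0°.
Illuminated fraction = (1 − cos 256.0°)/2 = (1 − (-0.242))/2 ≈ 0.621, so 62%.

62%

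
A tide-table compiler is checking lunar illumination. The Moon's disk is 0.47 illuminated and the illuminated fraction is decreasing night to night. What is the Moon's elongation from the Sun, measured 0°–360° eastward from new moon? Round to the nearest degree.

Invert f = (1 − cos θ)/2 to get cos θ = 1 − 2(0.47) = 0.060, hence θ₀ = arccos 0.060 = 86.6°.
Since the Moon is past full (waning), take the reflex angle: θ = 360° − 86.6° = 273.4°.

273°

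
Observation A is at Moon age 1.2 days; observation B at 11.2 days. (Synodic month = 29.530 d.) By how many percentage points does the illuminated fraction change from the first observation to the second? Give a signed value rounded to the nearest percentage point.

θ₁ = 360° × 1.2/29.530 = 14.6°, f₁ = (1 − cos θ₁)/2 = 0.016.
θ₂ = 360° × 11.2/29.530 = 136.5°, f₂ = (1 − cos θ₂)/2 = 0.863.
Change = f₂ − f₁ = +0.847 → +85 percentage points.

+85 percentage points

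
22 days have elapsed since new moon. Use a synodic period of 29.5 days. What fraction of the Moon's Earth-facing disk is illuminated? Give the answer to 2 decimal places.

Elongation θ = 360° × 22/29.5 ≈ 268.5°.
With cos θ = (-0.027), the lit fraction is (1 − (-0.027))/2 ≈ 0.513.

0.51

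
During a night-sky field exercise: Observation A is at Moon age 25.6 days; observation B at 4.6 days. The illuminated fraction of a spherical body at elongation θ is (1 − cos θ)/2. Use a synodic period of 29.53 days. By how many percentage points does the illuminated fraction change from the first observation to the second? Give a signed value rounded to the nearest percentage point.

+6 percentage points

First observation: θ = 360°·25.6/29.53 = 312.1°, so f = 0.165.
Second observation: θ = 56.1°, f = 0.221.
Δf = 0.221 − 0.165 = +0.056, i.e. +6 pp.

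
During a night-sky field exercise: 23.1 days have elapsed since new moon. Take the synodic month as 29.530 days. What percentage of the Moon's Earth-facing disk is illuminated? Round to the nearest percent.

40%

Phase angle: θ = 360°·(23.1 d)/(29.530 d) = 281.6°.
cos 281.6° = 0.201, so f = (1 − 0.201)/2 = 0.399, so 40%.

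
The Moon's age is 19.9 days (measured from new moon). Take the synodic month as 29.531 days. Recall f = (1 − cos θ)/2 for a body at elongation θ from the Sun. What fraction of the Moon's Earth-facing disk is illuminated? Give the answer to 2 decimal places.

0.73

The Moon has covered 19.9/29.531 of its cycle, so θ ≈ 360° × 19.9/29.531 = 242.6°.
cos 242.6° = (-0.460), so f = (1 − (-0.460))/2 = 0.730.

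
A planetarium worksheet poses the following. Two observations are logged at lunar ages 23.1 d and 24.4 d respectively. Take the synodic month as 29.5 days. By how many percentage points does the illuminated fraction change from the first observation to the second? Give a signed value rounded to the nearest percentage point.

First observation: θ = 360°·23.1/29.5 = 281.9°, so f = 0.397.
Second observation: θ = 297.8°, f = 0.267.
Δf = 0.267 − 0.397 = -0.130, i.e. -13 pp.

-13 percentage points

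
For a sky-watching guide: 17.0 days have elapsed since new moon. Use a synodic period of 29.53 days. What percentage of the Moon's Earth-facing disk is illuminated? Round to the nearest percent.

Elongation θ = 360° × 17.0/29.53 ≈ 207.2°.
Illuminated fraction = (1 − cos 207.2°)/2 = (1 − (-0.889))/2 ≈ 0.945, so 94%.

94%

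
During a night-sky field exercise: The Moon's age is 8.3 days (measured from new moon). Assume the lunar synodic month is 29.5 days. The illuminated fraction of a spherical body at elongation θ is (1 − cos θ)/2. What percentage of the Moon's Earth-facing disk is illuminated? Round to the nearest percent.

60%

Phase angle: θ = 360°·(8.3 d)/(29.5 d) = 101.3°.
With cos θ = (-0.196), the lit fraction is (1 − (-0.196))/2 ≈ 0.598, so 60%.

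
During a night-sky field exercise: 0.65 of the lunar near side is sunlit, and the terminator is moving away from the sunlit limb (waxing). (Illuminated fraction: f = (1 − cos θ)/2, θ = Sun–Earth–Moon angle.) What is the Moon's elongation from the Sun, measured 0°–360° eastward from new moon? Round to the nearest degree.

107°

cos θ = 1 − 2f = -0.300, giving a principal value of 107.5°.
The Moon is waxing (0°–180°), so θ = 107.5° directly.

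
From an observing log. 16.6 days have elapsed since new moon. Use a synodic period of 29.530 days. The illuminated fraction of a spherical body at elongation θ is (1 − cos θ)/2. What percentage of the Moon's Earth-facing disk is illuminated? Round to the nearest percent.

96%

Phase angle: θ = 360°·(16.6 d)/(29.530 d) = 202.4°.
cos 202.4° = (-0.925), so f = (1 − (-0.925))/2 = 0.962, so 96%.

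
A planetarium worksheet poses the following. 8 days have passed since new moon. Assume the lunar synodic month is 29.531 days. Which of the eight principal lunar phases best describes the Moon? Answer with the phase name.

first quarter

θ ≈ 360° × 8/29.531 = 98°, which falls in the first quarter sector.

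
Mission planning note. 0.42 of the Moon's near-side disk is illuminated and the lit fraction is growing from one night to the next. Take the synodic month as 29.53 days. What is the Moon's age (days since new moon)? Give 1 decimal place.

From f = (1 − cos θ)/2: cos θ = 1 − 2×0.42 = 0.160; arccos → 80.8°.
Before full moon the principal value applies: θ = 80.8°.
That fraction of the synodic month is 80.8/360 × 29.53 d ≈ 6.63 d.

6.6 days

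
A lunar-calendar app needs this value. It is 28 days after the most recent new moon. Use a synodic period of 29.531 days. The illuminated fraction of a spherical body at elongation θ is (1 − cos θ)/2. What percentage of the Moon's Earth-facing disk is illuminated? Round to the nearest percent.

The Moon has covered 28/29.531 of its cycle, so θ ≈ 360° × 28/29.531 = 341.3°.
cos 341.3° = 0.947, so f = (1 − 0.947)/2 = 0.026, so 3%.

3%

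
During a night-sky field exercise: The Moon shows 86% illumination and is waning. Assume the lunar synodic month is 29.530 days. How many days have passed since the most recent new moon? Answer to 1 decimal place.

cos θ = 1 − 2f = -0.720, giving a principal value of 136.1°.
A waning Moon lies in 180°–360°, so θ = 360° − 136.1° = 223.9°.
At 360°/29.530 d per day, 223.9° corresponds to 18.37 days.

18.4 days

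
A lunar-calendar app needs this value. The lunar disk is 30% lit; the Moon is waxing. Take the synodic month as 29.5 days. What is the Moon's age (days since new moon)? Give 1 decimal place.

5.4 days

Invert f = (1 − cos θ)/2 to get cos θ = 1 − 2(0.30) = 0.400, hence θ₀ = arccos 0.400 = 66.4°.
The Moon is waxing (0°–180°), so θ = 66.4° directly.
At 360°/29.5 d per day, 66.4° corresponds to 5.44 days.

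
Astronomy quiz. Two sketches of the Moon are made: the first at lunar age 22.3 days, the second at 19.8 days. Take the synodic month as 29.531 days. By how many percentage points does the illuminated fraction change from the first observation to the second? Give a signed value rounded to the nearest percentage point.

+26 percentage points

θ₁ = 360° × 22.3/29.531 = 271.8°, f₁ = (1 − cos θ₁)/2 = 0.484.
θ₂ = 360° × 19.8/29.531 = 241.4°, f₂ = (1 − cos θ₂)/2 = 0.740.
Change = f₂ − f₁ = +0.256 → +26 percentage points.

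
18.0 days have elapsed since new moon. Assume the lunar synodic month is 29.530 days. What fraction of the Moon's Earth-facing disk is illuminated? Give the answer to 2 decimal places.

0.89

The Moon has covered 18.0/29.530 of its cycle, so θ ≈ 360° × 18.0/29.530 = 219.4°.
cos 219.4° = (-0.772), so f = (1 − (-0.772))/2 = 0.886.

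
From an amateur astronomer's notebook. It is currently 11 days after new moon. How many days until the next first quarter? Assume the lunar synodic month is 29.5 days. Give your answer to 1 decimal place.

25.9 days

First quarter occurs at elongation 90°, i.e. at age 29.5 × 90/360 = 7.375 d.
Already past this cycle's first quarter; the next is at 7.375 + 29.5 = 36.875 d, so 36.875 − 11 = 25.875 days.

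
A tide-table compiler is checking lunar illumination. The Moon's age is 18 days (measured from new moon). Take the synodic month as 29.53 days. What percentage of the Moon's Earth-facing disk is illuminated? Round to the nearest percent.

89%

The Moon has covered 18/29.53 of its cycle, so θ ≈ 360° × 18/29.53 = 219.4°.
cos 219.4° = (-0.772), so f = (1 − (-0.772))/2 = 0.886, so 89%.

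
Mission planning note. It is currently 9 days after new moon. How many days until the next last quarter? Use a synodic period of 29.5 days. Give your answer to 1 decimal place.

Last quarter occurs at elongation 270°, i.e. at age 29.5 × 270/360 = 22.125 d.
That is 22.125 − 9 = 13.125 days ahead.

13.1 days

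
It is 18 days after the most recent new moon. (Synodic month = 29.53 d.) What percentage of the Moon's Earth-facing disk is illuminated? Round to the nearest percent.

89%

Phase angle: θ = 360°·(18 d)/(29.53 d) = 219.4°.
Illuminated fraction = (1 − cos 219.4°)/2 = (1 − (-0.772))/2 ≈ 0.886, so 89%.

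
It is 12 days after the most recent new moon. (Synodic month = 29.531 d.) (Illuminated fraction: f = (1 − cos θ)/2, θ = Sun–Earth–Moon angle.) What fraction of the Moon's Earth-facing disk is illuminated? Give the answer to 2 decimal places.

0.92

Phase angle: θ = 360°·(12 d)/(29.531 d) = 146.3°.
Illuminated fraction = (1 − cos 146.3°)/2 = (1 − (-0.832))/2 ≈ 0.916.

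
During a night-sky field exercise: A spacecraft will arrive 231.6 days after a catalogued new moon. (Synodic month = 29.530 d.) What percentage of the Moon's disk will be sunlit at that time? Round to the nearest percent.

22%

231.6 d spans 7 complete synodic months (7 × 29.530 = 206.71 d) plus 24.89 d.
Elongation θ = 360° × 24.89/29.530 ≈ 303.4°.
Illuminated fraction = (1 − cos 303.4°)/2 = (1 − 0.551)/2 ≈ 0.225, so 22%.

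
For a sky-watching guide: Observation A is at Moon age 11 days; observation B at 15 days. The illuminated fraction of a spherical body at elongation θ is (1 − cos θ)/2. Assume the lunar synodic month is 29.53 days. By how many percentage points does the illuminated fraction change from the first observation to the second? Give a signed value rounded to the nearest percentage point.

θ₁ = 360° × 11/29.53 = 134.1°, f₁ = (1 − cos θ₁)/2 = 0.848.
θ₂ = 360° × 15/29.53 = 182.9°, f₂ = (1 − cos θ₂)/2 = 0.999.
Change = f₂ − f₁ = +0.151 → +15 percentage points.

+15 pp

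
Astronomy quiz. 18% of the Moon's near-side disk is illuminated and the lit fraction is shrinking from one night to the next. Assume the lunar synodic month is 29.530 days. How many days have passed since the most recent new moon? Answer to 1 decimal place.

25.4 days

Invert f = (1 − cos θ)/2 to get cos θ = 1 − 2(0.18) = 0.640, hence θ₀ = arccos 0.640 = 50.2°.
Since the Moon is past full (waning), take the reflex angle: θ = 360° − 50.2° = 309.8°.
That fraction of the synodic month is 309.8/360 × 29.530 d ≈ 25.41 d.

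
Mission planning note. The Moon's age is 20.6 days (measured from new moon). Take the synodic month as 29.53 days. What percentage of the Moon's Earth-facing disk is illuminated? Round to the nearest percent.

66%

The Moon has covered 20.6/29.53 of its cycle, so θ ≈ 360° × 20.6/29.53 = 251.1°.
cos 251.1° = (-0.323), so f = (1 − (-0.323))/2 = 0.662, so 66%.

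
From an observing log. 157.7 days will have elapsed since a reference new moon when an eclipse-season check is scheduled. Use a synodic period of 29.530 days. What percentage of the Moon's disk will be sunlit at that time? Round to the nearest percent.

Reduce mod P: 157.7 − 5×29.530 = 10.05 d into the current lunation.
Phase angle: θ = 360°·(10.05 d)/(29.530 d) = 122.5°.
cos 122.5° = (-0.538), so f = (1 − (-0.538))/2 = 0.769, so 77%.

77%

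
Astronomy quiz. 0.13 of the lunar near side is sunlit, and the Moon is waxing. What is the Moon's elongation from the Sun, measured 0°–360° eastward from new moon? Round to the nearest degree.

cos θ = 1 − 2f = 0.740, giving a principal value of 42.3°.
Before full moon the principal value applies: θ = 42.3°.

42°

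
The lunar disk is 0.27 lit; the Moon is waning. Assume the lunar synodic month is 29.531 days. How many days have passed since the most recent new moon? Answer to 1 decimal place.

From f = (1 − cos θ)/2: cos θ = 1 − 2×0.27 = 0.460; arccos → 62.6°.
Waning ⇒ past full, so θ = 360° − 62.6° = 297.4°.
That fraction of the synodic month is 297.4/360 × 29.531 d ≈ 24.39 d.

24.4 days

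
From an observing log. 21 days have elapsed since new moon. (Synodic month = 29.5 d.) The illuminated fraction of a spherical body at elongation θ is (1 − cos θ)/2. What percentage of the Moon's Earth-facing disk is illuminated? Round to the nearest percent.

62%

The Moon has covered 21/29.5 of its cycle, so θ ≈ 360° × 21/29.5 = 256.3°.
Illuminated fraction = (1 − cos 256.3°)/2 = (1 − (-0.237))/2 ≈ 0.619, so 62%.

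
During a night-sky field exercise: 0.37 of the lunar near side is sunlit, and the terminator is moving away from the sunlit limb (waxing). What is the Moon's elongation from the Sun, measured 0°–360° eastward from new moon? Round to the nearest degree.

From f = (1 − cos θ)/2: cos θ = 1 − 2×0.37 = 0.260; arccos → 74.9°.
The Moon is waxing (0°–180°), so θ = 74.9° directly.

75°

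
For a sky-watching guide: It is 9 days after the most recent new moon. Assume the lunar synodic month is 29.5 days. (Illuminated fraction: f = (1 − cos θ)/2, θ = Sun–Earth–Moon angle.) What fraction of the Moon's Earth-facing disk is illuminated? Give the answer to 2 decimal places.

Phase angle: θ = 360°·(9 d)/(29.5 d) = 109.8°.
Illuminated fraction = (1 − cos 109.8°)/2 = (1 − (-0.339))/2 ≈ 0.670.

0.67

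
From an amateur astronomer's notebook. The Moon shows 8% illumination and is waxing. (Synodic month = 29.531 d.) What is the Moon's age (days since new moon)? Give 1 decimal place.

From f = (1 − cos θ)/2: cos θ = 1 − 2×0.08 = 0.840; arccos → 32.9°.
Waxing ⇒ before full, so θ = 32.9°.
At 360°/29.531 d per day, 32.9° corresponds to 2.70 days.

2.7 days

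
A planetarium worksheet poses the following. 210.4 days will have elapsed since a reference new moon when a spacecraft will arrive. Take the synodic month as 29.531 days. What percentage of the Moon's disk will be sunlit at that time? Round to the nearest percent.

15%

210.4/29.531 = 7.125 lunations, so 7 complete cycles and 3.68 d into the next.
The Moon has covered 3.68/29.531 of its cycle, so θ ≈ 360° × 3.68/29.531 = 44.9°.
With cos θ = 0.708, the lit fraction is (1 − 0.708)/2 ≈ 0.146, so 15%.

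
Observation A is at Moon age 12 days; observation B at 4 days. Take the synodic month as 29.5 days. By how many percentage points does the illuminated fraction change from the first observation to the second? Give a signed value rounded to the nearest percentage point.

First observation: θ = 360°·12/29.5 = 146.4°, so f = 0.917.
Second observation: θ = 48.8°, f = 0.171.
Δf = 0.171 − 0.917 = -0.746, i.e. -75 pp.

-75 percentage points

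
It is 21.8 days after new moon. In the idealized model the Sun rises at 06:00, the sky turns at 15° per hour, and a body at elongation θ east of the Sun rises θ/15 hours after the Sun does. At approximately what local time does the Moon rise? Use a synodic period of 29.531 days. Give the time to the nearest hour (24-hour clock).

00:00

The Moon has covered 21.8/29.531 of its cycle, so θ ≈ 360° × 21.8/29.531 = 265.8°.
Delay after the Sun = 265.8° / (15°/h) ≈ 17.72 h.
06:00 + 17.72 h ≈ 23:43 → 00:00 to the nearest hour.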